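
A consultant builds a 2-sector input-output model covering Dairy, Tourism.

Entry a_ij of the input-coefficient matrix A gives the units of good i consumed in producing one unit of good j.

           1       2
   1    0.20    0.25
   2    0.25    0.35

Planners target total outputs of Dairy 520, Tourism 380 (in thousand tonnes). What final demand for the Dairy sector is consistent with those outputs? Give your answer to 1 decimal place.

d_1 = 321.0

I − A =
  [   0.80    -0.25]
  [  -0.25     0.65]
d = (I − A) x:
  d_1 = (+0.80)·520 + (-0.25)·380 = 321.0
  d_2 = (-0.25)·520 + (+0.65)·380 = 117.0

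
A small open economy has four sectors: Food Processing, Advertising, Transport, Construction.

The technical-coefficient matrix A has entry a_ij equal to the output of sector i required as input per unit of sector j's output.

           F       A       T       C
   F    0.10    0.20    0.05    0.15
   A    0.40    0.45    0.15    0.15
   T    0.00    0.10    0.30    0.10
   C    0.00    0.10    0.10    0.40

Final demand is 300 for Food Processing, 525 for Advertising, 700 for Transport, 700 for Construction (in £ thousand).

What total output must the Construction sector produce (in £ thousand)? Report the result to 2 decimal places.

I − A =
  [   0.90    -0.20    -0.05    -0.15]
  [  -0.40     0.55    -0.15    -0.15]
  [   0.00    -0.10     0.70    -0.10]
  [   0.00    -0.10    -0.10     0.60]
Compute the cofactors C_ij = (−1)^(i+j)·(3×3 minor ij) of I−A; the adjugate is their transpose:
adj(I−A) = Cᵀ =
  [ 0.20300   0.09750   0.04725   0.08300]
  [ 0.16400   0.36900   0.11250   0.15200]
  [ 0.02800   0.06300   0.22950   0.06100]
  [ 0.03200   0.07200   0.05700   0.27500]
det(I−A) = Σ_j (I−A)_1j·C_1j = (0.90)(0.20300) + (-0.20)(0.16400) + (-0.05)(0.02800) + (-0.15)(0.03200) = 0.1437
(I − A)⁻¹ = adj(I−A) / det(I−A) ≈
  [   1.4127     0.6785     0.3288     0.5776]
  [   1.1413     2.5678     0.7829     1.0578]
  [   0.1949     0.4384     1.5971     0.4245]
  [   0.2227     0.5010     0.3967     1.9137]
x = (I − A)⁻¹ d = adj(I−A)·d / det(I−A), with det(I−A) = 0.1437:
  x_F = (0.20300·300 + 0.09750·525 + 0.04725·700 + 0.08300·700) / 0.1437 = 203.2625 / 0.1437 ≈ 1414.49
  x_A = (0.16400·300 + 0.36900·525 + 0.11250·700 + 0.15200·700) / 0.1437 = 428.075 / 0.1437 ≈ 2978.95
  x_T = (0.02800·300 + 0.06300·525 + 0.22950·700 + 0.06100·700) / 0.1437 = 244.825 / 0.1437 ≈ 1703.72
  x_C = (0.03200·300 + 0.07200·525 + 0.05700·700 + 0.27500·700) / 0.1437 = 279.80 / 0.1437 ≈ 1947.11

x_C = 1947.11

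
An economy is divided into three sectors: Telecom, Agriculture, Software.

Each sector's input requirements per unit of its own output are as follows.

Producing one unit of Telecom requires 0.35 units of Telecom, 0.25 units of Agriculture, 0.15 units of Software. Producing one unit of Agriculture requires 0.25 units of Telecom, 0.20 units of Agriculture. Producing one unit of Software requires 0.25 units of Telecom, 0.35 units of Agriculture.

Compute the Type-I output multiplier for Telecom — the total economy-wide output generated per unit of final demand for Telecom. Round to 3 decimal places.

I − A =
  [   0.65    -0.25    -0.25]
  [  -0.25     0.80    -0.35]
  [  -0.15     0.00     1.00]
Cofactors of I−A, C_ij = (−1)^(i+j)·(minor ij) (rows/columns in the sector order above):
  C_11 = (0.80)(1.00) − (-0.35)(0.00) = 0.8000
  C_12 = −[(-0.25)(1.00) − (-0.35)(-0.15)] = 0.3025
  C_13 = (-0.25)(0.00) − (0.80)(-0.15) = 0.1200
  C_21 = −[(-0.25)(1.00) − (-0.25)(0.00)] = 0.2500
  C_22 = (0.65)(1.00) − (-0.25)(-0.15) = 0.6125
  C_23 = −[(0.65)(0.00) − (-0.25)(-0.15)] = 0.0375
  C_31 = (-0.25)(-0.35) − (-0.25)(0.80) = 0.2875
  C_32 = −[(0.65)(-0.35) − (-0.25)(-0.25)] = 0.2900
  C_33 = (0.65)(0.80) − (-0.25)(-0.25) = 0.4575
det(I−A) = Σ_j (I−A)_1j·C_1j = (0.65)(0.8000) + (-0.25)(0.3025) + (-0.25)(0.1200) = 0.414375
adj(I−A) = Cᵀ =
  [ 0.8000   0.2500   0.2875]
  [ 0.3025   0.6125   0.2900]
  [ 0.1200   0.0375   0.4575]
(I − A)⁻¹ = adj(I−A) / det(I−A) ≈
  [   1.9306     0.6033     0.6938]
  [   0.7300     1.4781     0.6998]
  [   0.2896     0.0905     1.1041]
The output multiplier for sector j is the column-j sum of the Leontief inverse (I − A)⁻¹ = adj(I−A) / det(I−A).
Column 1 of adj(I−A): (0.8000, 0.3025, 0.1200); det(I−A) = 0.414375.
m_1 = (0.8000 + 0.3025 + 0.1200) / 0.414375 = 1.2225 / 0.414375 ≈ 2.950.

m_1 = 2.950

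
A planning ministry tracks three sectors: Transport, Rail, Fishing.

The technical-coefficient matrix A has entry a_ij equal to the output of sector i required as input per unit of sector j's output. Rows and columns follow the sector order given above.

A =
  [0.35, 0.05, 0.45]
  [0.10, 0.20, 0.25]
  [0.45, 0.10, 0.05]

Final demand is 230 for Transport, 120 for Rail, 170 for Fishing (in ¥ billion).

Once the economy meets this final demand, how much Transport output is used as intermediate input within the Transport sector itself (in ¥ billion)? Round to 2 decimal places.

I − A =
  [   0.65    -0.05    -0.45]
  [  -0.10     0.80    -0.25]
  [  -0.45    -0.10     0.95]
Cofactors of I−A, C_ij = (−1)^(i+j)·(minor ij) (rows/columns in the sector order above):
  C_11 = (0.80)(0.95) − (-0.25)(-0.10) = 0.7350
  C_12 = −[(-0.10)(0.95) − (-0.25)(-0.45)] = 0.2075
  C_13 = (-0.10)(-0.10) − (0.80)(-0.45) = 0.3700
  C_21 = −[(-0.05)(0.95) − (-0.45)(-0.10)] = 0.0925
  C_22 = (0.65)(0.95) − (-0.45)(-0.45) = 0.4150
  C_23 = −[(0.65)(-0.10) − (-0.05)(-0.45)] = 0.0875
  C_31 = (-0.05)(-0.25) − (-0.45)(0.80) = 0.3725
  C_32 = −[(0.65)(-0.25) − (-0.45)(-0.10)] = 0.2075
  C_33 = (0.65)(0.80) − (-0.05)(-0.10) = 0.5150
det(I−A) = Σ_j (I−A)_1j·C_1j = (0.65)(0.7350) + (-0.05)(0.2075) + (-0.45)(0.3700) = 0.300875
adj(I−A) = Cᵀ =
  [ 0.7350   0.0925   0.3725]
  [ 0.2075   0.4150   0.2075]
  [ 0.3700   0.0875   0.5150]
(I − A)⁻¹ = adj(I−A) / det(I−A) ≈
  [   2.4429     0.3074     1.2381]
  [   0.6897     1.3793     0.6897]
  [   1.2297     0.2908     1.7117]
First solve x = (I − A)⁻¹ d = adj(I−A)·d / det(I−A); in particular x_T = (0.7350·230 + 0.0925·120 + 0.3725·170) / 0.300875 = 243.475 / 0.300875 ≈ 809.2231.
Intermediate flow from T to T: z_TT = a_TT · x_T = 0.35 × 243.475 / 0.300875 = 85.21625 / 0.300875 ≈ 283.23.

z_TT = 283.23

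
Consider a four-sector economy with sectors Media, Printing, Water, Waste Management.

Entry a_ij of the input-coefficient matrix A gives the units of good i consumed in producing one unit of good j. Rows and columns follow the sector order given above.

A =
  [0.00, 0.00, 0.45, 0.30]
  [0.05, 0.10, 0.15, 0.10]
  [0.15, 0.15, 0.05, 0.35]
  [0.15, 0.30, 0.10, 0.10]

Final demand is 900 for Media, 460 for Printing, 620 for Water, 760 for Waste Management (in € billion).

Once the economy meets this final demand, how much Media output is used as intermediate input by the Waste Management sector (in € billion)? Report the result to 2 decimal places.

z_14 = 544.65

I − A =
  [   1.00     0.00    -0.45    -0.30]
  [  -0.05     0.90    -0.15    -0.10]
  [  -0.15    -0.15     0.95    -0.35]
  [  -0.15    -0.30    -0.10     0.90]
Compute the cofactors C_ij = (−1)^(i+j)·(3×3 minor ij) of I−A; the adjugate is their transpose:
adj(I−A) = Cᵀ =
  [ 0.672000   0.198000   0.391500   0.398250]
  [ 0.084875   0.688375   0.166750   0.169625]
  [ 0.178500   0.246750   0.735000   0.372750]
  [ 0.160125   0.289875   0.202500   0.768375]
det(I−A) = Σ_j (I−A)_1j·C_1j = (1.00)(0.672000) + (0.00)(0.084875) + (-0.45)(0.178500) + (-0.30)(0.160125) = 0.5436375
(I − A)⁻¹ = adj(I−A) / det(I−A) ≈
  [   1.2361     0.3642     0.7201     0.7326]
  [   0.1561     1.2662     0.3067     0.3120]
  [   0.3283     0.4539     1.3520     0.6857]
  [   0.2945     0.5332     0.3725     1.4134]
First solve x = (I − A)⁻¹ d = adj(I−A)·d / det(I−A); in particular x_4 = (0.160125·900 + 0.289875·460 + 0.202500·620 + 0.768375·760) / 0.5436375 = 986.97 / 0.5436375 ≈ 1815.4929.
Intermediate flow from 1 to 4: z_14 = a_14 · x_4 = 0.30 × 986.97 / 0.5436375 = 296.091 / 0.5436375 ≈ 544.65.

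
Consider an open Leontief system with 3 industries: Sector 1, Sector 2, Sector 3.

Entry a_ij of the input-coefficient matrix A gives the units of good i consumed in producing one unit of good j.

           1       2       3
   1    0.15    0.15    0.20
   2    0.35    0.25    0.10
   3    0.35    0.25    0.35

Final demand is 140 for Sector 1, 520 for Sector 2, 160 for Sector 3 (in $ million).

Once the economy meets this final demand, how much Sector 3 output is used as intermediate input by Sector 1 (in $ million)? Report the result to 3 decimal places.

z_31 = 207.040

I − A =
  [   0.85    -0.15    -0.20]
  [  -0.35     0.75    -0.10]
  [  -0.35    -0.25     0.65]
Cofactors of I−A, C_ij = (−1)^(i+j)·(minor ij) (rows/columns in the sector order above):
  C_11 = (0.75)(0.65) − (-0.10)(-0.25) = 0.4625
  C_12 = −[(-0.35)(0.65) − (-0.10)(-0.35)] = 0.2625
  C_13 = (-0.35)(-0.25) − (0.75)(-0.35) = 0.3500
  C_21 = −[(-0.15)(0.65) − (-0.20)(-0.25)] = 0.1475
  C_22 = (0.85)(0.65) − (-0.20)(-0.35) = 0.4825
  C_23 = −[(0.85)(-0.25) − (-0.15)(-0.35)] = 0.2650
  C_31 = (-0.15)(-0.10) − (-0.20)(0.75) = 0.1650
  C_32 = −[(0.85)(-0.10) − (-0.20)(-0.35)] = 0.1550
  C_33 = (0.85)(0.75) − (-0.15)(-0.35) = 0.5850
det(I−A) = Σ_j (I−A)_1j·C_1j = (0.85)(0.4625) + (-0.15)(0.2625) + (-0.20)(0.3500) = 0.28375
adj(I−A) = Cᵀ =
  [ 0.4625   0.1475   0.1650]
  [ 0.2625   0.4825   0.1550]
  [ 0.3500   0.2650   0.5850]
(I − A)⁻¹ = adj(I−A) / det(I−A) ≈
  [   1.6300     0.5198     0.5815]
  [   0.9251     1.7004     0.5463]
  [   1.2335     0.9339     2.0617]
First solve x = (I − A)⁻¹ d = adj(I−A)·d / det(I−A); in particular x_1 = (0.4625·140 + 0.1475·520 + 0.1650·160) / 0.28375 = 167.85 / 0.28375 ≈ 591.54185.
Intermediate flow from 3 to 1: z_31 = a_31 · x_1 = 0.35 × 167.85 / 0.28375 = 58.7475 / 0.28375 ≈ 207.040.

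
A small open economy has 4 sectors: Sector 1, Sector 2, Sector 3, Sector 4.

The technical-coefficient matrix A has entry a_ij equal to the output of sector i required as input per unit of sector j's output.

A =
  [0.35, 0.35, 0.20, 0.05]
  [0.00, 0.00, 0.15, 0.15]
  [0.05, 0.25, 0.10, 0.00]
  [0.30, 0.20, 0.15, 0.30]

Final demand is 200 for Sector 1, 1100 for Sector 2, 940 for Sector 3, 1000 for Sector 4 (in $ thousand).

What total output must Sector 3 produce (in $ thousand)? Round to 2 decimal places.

I − A =
  [   0.65    -0.35    -0.20    -0.05]
  [   0.00     1.00    -0.15    -0.15]
  [  -0.05    -0.25     0.90     0.00]
  [  -0.30    -0.20    -0.15     0.70]
Compute the cofactors C_ij = (−1)^(i+j)·(3×3 minor ij) of I−A; the adjugate is their transpose:
adj(I−A) = Cᵀ =
  [ 0.571125   0.266375   0.187625   0.097875]
  [ 0.046875   0.388625   0.089625   0.086625]
  [ 0.044750   0.122750   0.404750   0.029500]
  [ 0.267750   0.251500   0.192750   0.548000]
det(I−A) = Σ_j (I−A)_1j·C_1j = (0.65)(0.571125) + (-0.35)(0.046875) + (-0.20)(0.044750) + (-0.05)(0.267750) = 0.3324875
(I − A)⁻¹ = adj(I−A) / det(I−A) ≈
  [   1.7177     0.8012     0.5643     0.2944]
  [   0.1410     1.1688     0.2696     0.2605]
  [   0.1346     0.3692     1.2173     0.0887]
  [   0.8053     0.7564     0.5797     1.6482]
x = (I − A)⁻¹ d = adj(I−A)·d / det(I−A), with det(I−A) = 0.3324875:
  x_1 = (0.571125·200 + 0.266375·1100 + 0.187625·940 + 0.097875·1000) / 0.3324875 = 681.48 / 0.3324875 ≈ 2049.64
  x_2 = (0.046875·200 + 0.388625·1100 + 0.089625·940 + 0.086625·1000) / 0.3324875 = 607.735 / 0.3324875 ≈ 1827.84
  x_3 = (0.044750·200 + 0.122750·1100 + 0.404750·940 + 0.029500·1000) / 0.3324875 = 553.94 / 0.3324875 ≈ 1666.05
  x_4 = (0.267750·200 + 0.251500·1100 + 0.192750·940 + 0.548000·1000) / 0.3324875 = 1059.385 / 0.3324875 ≈ 3186.24

x_3 = 1666.05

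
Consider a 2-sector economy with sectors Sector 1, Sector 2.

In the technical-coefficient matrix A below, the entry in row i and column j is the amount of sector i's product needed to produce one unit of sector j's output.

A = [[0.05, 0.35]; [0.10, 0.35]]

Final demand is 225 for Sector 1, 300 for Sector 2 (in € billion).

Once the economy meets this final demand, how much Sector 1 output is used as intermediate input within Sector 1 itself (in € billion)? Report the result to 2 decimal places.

z_11 = 21.57

I − A =
  [   0.95    -0.35]
  [  -0.10     0.65]
det(I−A) = (0.95)(0.65) − (-0.35)(-0.10) = 0.5825
adj(I−A) = [[0.65, 0.35], [0.10, 0.95]]
(I − A)⁻¹ = adj(I−A) / det(I−A) ≈
  [   1.1159     0.6009]
  [   0.1717     1.6309]
First solve x = (I − A)⁻¹ d = adj(I−A)·d / det(I−A); in particular x_1 = (0.65·225 + 0.35·300) / 0.5825 = 251.25 / 0.5825 ≈ 431.3305.
Intermediate flow from 1 to 1: z_11 = a_11 · x_1 = 0.05 × 251.25 / 0.5825 = 12.5625 / 0.5825 ≈ 21.57.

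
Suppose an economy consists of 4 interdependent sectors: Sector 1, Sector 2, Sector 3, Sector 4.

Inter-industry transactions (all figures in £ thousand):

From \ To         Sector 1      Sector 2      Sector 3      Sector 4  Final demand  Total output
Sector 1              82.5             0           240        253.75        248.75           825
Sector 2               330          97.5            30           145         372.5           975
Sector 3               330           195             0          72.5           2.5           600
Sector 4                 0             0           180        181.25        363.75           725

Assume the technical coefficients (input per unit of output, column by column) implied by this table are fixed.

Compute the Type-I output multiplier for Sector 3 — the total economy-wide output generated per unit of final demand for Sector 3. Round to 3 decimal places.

m_3 = 3.780

Technical coefficients a_ij = z_ij / X_j:
  a_11 = 82.5/825 = 0.10, a_21 = 330/825 = 0.40, a_31 = 330/825 = 0.40, a_41 = 0/825 = 0.00
  a_12 = 0/975 = 0.00, a_22 = 97.5/975 = 0.10, a_32 = 195/975 = 0.20, a_42 = 0/975 = 0.00
  a_13 = 240/600 = 0.40, a_23 = 30/600 = 0.05, a_33 = 0/600 = 0.00, a_43 = 180/600 = 0.30
  a_14 = 253.75/725 = 0.35, a_24 = 145/725 = 0.20, a_34 = 72.5/725 = 0.10, a_44 = 181.25/725 = 0.25
I − A =
  [   0.90     0.00    -0.40    -0.35]
  [  -0.40     0.90    -0.05    -0.20]
  [  -0.40    -0.20     1.00    -0.10]
  [   0.00     0.00    -0.30     0.75]
Compute the cofactors C_ij = (−1)^(i+j)·(3×3 minor ij) of I−A; the adjugate is their transpose:
adj(I−A) = Cᵀ =
  [ 0.62850   0.08100   0.36450   0.36350]
  [ 0.32700   0.48600   0.24975   0.31550]
  [ 0.33000   0.13500   0.60750   0.27100]
  [ 0.13200   0.05400   0.24300   0.62500]
det(I−A) = Σ_j (I−A)_1j·C_1j = (0.90)(0.62850) + (0.00)(0.32700) + (-0.40)(0.33000) + (-0.35)(0.13200) = 0.38745
(I − A)⁻¹ = adj(I−A) / det(I−A) ≈
  [   1.6221     0.2091     0.9408     0.9382]
  [   0.8440     1.2544     0.6446     0.8143]
  [   0.8517     0.3484     1.5679     0.6994]
  [   0.3407     0.1394     0.6272     1.6131]
The output multiplier for sector j is the column-j sum of the Leontief inverse (I − A)⁻¹ = adj(I−A) / det(I−A).
Column 3 of adj(I−A): (0.36450, 0.24975, 0.60750, 0.24300); det(I−A) = 0.38745.
m_3 = (0.36450 + 0.24975 + 0.60750 + 0.24300) / 0.38745 = 1.46475 / 0.38745 ≈ 3.780.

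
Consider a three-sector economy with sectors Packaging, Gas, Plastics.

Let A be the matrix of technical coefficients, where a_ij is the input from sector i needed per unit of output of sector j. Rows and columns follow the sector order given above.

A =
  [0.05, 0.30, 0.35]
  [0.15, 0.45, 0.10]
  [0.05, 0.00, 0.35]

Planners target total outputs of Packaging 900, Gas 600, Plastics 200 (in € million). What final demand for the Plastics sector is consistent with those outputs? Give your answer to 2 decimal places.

d_3 = 85.00

I − A =
  [   0.95    -0.30    -0.35]
  [  -0.15     0.55    -0.10]
  [  -0.05     0.00     0.65]
d = (I − A) x:
  d_1 = (+0.95)·900 + (-0.30)·600 + (-0.35)·200 = 605.00
  d_2 = (-0.15)·900 + (+0.55)·600 + (-0.10)·200 = 175.00
  d_3 = (-0.05)·900 + (+0.00)·600 + (+0.65)·200 = 85.00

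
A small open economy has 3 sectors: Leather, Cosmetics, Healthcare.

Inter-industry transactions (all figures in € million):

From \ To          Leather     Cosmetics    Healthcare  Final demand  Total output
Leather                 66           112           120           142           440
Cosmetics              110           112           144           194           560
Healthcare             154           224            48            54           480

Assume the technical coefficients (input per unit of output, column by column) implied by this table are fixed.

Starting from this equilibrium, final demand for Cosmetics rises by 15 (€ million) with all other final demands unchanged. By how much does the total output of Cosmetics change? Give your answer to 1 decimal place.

Technical coefficients a_ij = z_ij / X_j:
  a_LL = 66/440 = 0.15, a_CL = 110/440 = 0.25, a_HL = 154/440 = 0.35
  a_LC = 112/560 = 0.20, a_CC = 112/560 = 0.20, a_HC = 224/560 = 0.40
  a_LH = 120/480 = 0.25, a_CH = 144/480 = 0.30, a_HH = 48/480 = 0.10
I − A =
  [   0.85    -0.20    -0.25]
  [  -0.25     0.80    -0.30]
  [  -0.35    -0.40     0.90]
Cofactors of I−A, C_ij = (−1)^(i+j)·(minor ij) (rows/columns in the sector order above):
  C_11 = (0.80)(0.90) − (-0.30)(-0.40) = 0.6000
  C_12 = −[(-0.25)(0.90) − (-0.30)(-0.35)] = 0.3300
  C_13 = (-0.25)(-0.40) − (0.80)(-0.35) = 0.3800
  C_21 = −[(-0.20)(0.90) − (-0.25)(-0.40)] = 0.2800
  C_22 = (0.85)(0.90) − (-0.25)(-0.35) = 0.6775
  C_23 = −[(0.85)(-0.40) − (-0.20)(-0.35)] = 0.4100
  C_31 = (-0.20)(-0.30) − (-0.25)(0.80) = 0.2600
  C_32 = −[(0.85)(-0.30) − (-0.25)(-0.25)] = 0.3175
  C_33 = (0.85)(0.80) − (-0.20)(-0.25) = 0.6300
det(I−A) = Σ_j (I−A)_1j·C_1j = (0.85)(0.6000) + (-0.20)(0.3300) + (-0.25)(0.3800) = 0.3490
adj(I−A) = Cᵀ =
  [ 0.6000   0.2800   0.2600]
  [ 0.3300   0.6775   0.3175]
  [ 0.3800   0.4100   0.6300]
(I − A)⁻¹ = adj(I−A) / det(I−A) ≈
  [   1.7192     0.8023     0.7450]
  [   0.9456     1.9413     0.9097]
  [   1.0888     1.1748     1.8052]
Δx = (I − A)⁻¹ Δd with Δd having +15 in the Cosmetics component and 0 elsewhere.
So Δx_C = L_CC · (+15), where L_CC = adj(I−A)_CC / det(I−A) = 0.6775 / 0.3490.
Δx_C = 0.6775 × (+15) / 0.3490 = 10.1625 / 0.3490 ≈ 29.1.

Δx_C = 29.1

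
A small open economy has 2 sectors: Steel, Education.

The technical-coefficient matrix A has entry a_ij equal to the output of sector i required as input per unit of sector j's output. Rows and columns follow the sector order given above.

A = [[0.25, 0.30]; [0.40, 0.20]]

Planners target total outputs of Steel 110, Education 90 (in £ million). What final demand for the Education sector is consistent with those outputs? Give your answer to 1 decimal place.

I − A =
  [   0.75    -0.30]
  [  -0.40     0.80]
d = (I − A) x:
  d_1 = (+0.75)·110 + (-0.30)·90 = 55.5
  d_2 = (-0.40)·110 + (+0.80)·90 = 28.0

d_2 = 28.0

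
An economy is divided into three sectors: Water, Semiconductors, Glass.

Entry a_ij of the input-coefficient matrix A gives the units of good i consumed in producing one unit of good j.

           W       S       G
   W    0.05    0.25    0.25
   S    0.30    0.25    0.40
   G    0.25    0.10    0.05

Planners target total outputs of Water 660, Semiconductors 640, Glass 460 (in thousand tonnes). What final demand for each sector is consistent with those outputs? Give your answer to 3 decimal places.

I − A =
  [   0.95    -0.25    -0.25]
  [  -0.30     0.75    -0.40]
  [  -0.25    -0.10     0.95]
d = (I − A) x:
  d_W = (+0.95)·660 + (-0.25)·640 + (-0.25)·460 = 352.000
  d_S = (-0.30)·660 + (+0.75)·640 + (-0.40)·460 = 98.000
  d_G = (-0.25)·660 + (-0.10)·640 + (+0.95)·460 = 208.000

d_W = 352.000, d_S = 98.000, d_G = 208.000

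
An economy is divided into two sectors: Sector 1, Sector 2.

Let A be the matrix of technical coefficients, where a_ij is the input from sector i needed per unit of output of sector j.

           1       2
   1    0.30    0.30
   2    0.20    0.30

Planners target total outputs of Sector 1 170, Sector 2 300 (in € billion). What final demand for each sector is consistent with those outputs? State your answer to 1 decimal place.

d_1 = 29.0, d_2 = 176.0

I − A =
  [   0.70    -0.30]
  [  -0.20     0.70]
d = (I − A) x:
  d_1 = (+0.70)·170 + (-0.30)·300 = 29.0
  d_2 = (-0.20)·170 + (+0.70)·300 = 176.0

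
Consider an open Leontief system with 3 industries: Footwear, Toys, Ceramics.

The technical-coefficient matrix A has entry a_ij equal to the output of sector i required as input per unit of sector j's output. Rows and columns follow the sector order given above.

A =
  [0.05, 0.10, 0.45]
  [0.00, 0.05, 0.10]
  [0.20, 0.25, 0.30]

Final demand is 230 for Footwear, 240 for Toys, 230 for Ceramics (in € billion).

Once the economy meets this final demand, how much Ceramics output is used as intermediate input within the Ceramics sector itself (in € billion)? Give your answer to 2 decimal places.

I − A =
  [   0.95    -0.10    -0.45]
  [   0.00     0.95    -0.10]
  [  -0.20    -0.25     0.70]
Cofactors of I−A, C_ij = (−1)^(i+j)·(minor ij) (rows/columns in the sector order above):
  C_11 = (0.95)(0.70) − (-0.10)(-0.25) = 0.6400
  C_12 = −[(0.00)(0.70) − (-0.10)(-0.20)] = 0.0200
  C_13 = (0.00)(-0.25) − (0.95)(-0.20) = 0.1900
  C_21 = −[(-0.10)(0.70) − (-0.45)(-0.25)] = 0.1825
  C_22 = (0.95)(0.70) − (-0.45)(-0.20) = 0.5750
  C_23 = −[(0.95)(-0.25) − (-0.10)(-0.20)] = 0.2575
  C_31 = (-0.10)(-0.10) − (-0.45)(0.95) = 0.4375
  C_32 = −[(0.95)(-0.10) − (-0.45)(0.00)] = 0.0950
  C_33 = (0.95)(0.95) − (-0.10)(0.00) = 0.9025
det(I−A) = Σ_j (I−A)_1j·C_1j = (0.95)(0.6400) + (-0.10)(0.0200) + (-0.45)(0.1900) = 0.5205
adj(I−A) = Cᵀ =
  [ 0.6400   0.1825   0.4375]
  [ 0.0200   0.5750   0.0950]
  [ 0.1900   0.2575   0.9025]
(I − A)⁻¹ = adj(I−A) / det(I−A) ≈
  [   1.2296     0.3506     0.8405]
  [   0.0384     1.1047     0.1825]
  [   0.3650     0.4947     1.7339]
First solve x = (I − A)⁻¹ d = adj(I−A)·d / det(I−A); in particular x_C = (0.1900·230 + 0.2575·240 + 0.9025·230) / 0.5205 = 313.075 / 0.5205 ≈ 601.4890.
Intermediate flow from C to C: z_CC = a_CC · x_C = 0.30 × 313.075 / 0.5205 = 93.9225 / 0.5205 ≈ 180.45.

z_CC = 180.45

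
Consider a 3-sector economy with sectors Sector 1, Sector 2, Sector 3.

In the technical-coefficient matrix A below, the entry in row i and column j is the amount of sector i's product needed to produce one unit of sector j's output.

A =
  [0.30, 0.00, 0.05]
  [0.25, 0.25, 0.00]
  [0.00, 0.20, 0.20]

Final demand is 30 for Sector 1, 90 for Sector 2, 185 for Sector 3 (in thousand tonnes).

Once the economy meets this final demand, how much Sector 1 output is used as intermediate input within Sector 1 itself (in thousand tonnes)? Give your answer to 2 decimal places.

z_11 = 18.57

I − A =
  [   0.70     0.00    -0.05]
  [  -0.25     0.75     0.00]
  [   0.00    -0.20     0.80]
Cofactors of I−A, C_ij = (−1)^(i+j)·(minor ij) (rows/columns in the sector order above):
  C_11 = (0.75)(0.80) − (0.00)(-0.20) = 0.6000
  C_12 = −[(-0.25)(0.80) − (0.00)(0.00)] = 0.2000
  C_13 = (-0.25)(-0.20) − (0.75)(0.00) = 0.0500
  C_21 = −[(0.00)(0.80) − (-0.05)(-0.20)] = 0.0100
  C_22 = (0.70)(0.80) − (-0.05)(0.00) = 0.5600
  C_23 = −[(0.70)(-0.20) − (0.00)(0.00)] = 0.1400
  C_31 = (0.00)(0.00) − (-0.05)(0.75) = 0.0375
  C_32 = −[(0.70)(0.00) − (-0.05)(-0.25)] = 0.0125
  C_33 = (0.70)(0.75) − (0.00)(-0.25) = 0.5250
det(I−A) = Σ_j (I−A)_1j·C_1j = (0.70)(0.6000) + (0.00)(0.2000) + (-0.05)(0.0500) = 0.4175
adj(I−A) = Cᵀ =
  [ 0.6000   0.0100   0.0375]
  [ 0.2000   0.5600   0.0125]
  [ 0.0500   0.1400   0.5250]
(I − A)⁻¹ = adj(I−A) / det(I−A) ≈
  [   1.4371     0.0240     0.0898]
  [   0.4790     1.3413     0.0299]
  [   0.1198     0.3353     1.2575]
First solve x = (I − A)⁻¹ d = adj(I−A)·d / det(I−A); in particular x_1 = (0.6000·30 + 0.0100·90 + 0.0375·185) / 0.4175 = 25.8375 / 0.4175 ≈ 61.8862.
Intermediate flow from 1 to 1: z_11 = a_11 · x_1 = 0.30 × 25.8375 / 0.4175 = 7.75125 / 0.4175 ≈ 18.57.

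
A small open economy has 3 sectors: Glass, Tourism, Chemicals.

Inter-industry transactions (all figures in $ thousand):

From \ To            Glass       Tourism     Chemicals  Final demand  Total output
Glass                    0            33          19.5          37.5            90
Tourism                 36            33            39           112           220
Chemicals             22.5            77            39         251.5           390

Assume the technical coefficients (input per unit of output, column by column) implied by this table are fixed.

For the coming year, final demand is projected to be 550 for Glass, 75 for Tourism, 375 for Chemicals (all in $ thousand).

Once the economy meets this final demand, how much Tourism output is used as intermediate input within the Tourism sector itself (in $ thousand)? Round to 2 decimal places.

z_TT = 74.08

Technical coefficients a_ij = z_ij / X_j:
  a_GG = 0/90 = 0.00, a_TG = 36/90 = 0.40, a_CG = 22.5/90 = 0.25
  a_GT = 33/220 = 0.15, a_TT = 33/220 = 0.15, a_CT = 77/220 = 0.35
  a_GC = 19.5/390 = 0.05, a_TC = 39/390 = 0.10, a_CC = 39/390 = 0.10
I − A =
  [   1.00    -0.15    -0.05]
  [  -0.40     0.85    -0.10]
  [  -0.25    -0.35     0.90]
Cofactors of I−A, C_ij = (−1)^(i+j)·(minor ij) (rows/columns in the sector order above):
  C_11 = (0.85)(0.90) − (-0.10)(-0.35) = 0.7300
  C_12 = −[(-0.40)(0.90) − (-0.10)(-0.25)] = 0.3850
  C_13 = (-0.40)(-0.35) − (0.85)(-0.25) = 0.3525
  C_21 = −[(-0.15)(0.90) − (-0.05)(-0.35)] = 0.1525
  C_22 = (1.00)(0.90) − (-0.05)(-0.25) = 0.8875
  C_23 = −[(1.00)(-0.35) − (-0.15)(-0.25)] = 0.3875
  C_31 = (-0.15)(-0.10) − (-0.05)(0.85) = 0.0575
  C_32 = −[(1.00)(-0.10) − (-0.05)(-0.40)] = 0.1200
  C_33 = (1.00)(0.85) − (-0.15)(-0.40) = 0.7900
det(I−A) = Σ_j (I−A)_1j·C_1j = (1.00)(0.7300) + (-0.15)(0.3850) + (-0.05)(0.3525) = 0.654625
adj(I−A) = Cᵀ =
  [ 0.7300   0.1525   0.0575]
  [ 0.3850   0.8875   0.1200]
  [ 0.3525   0.3875   0.7900]
(I − A)⁻¹ = adj(I−A) / det(I−A) ≈
  [   1.1151     0.2330     0.0878]
  [   0.5881     1.3557     0.1833]
  [   0.5385     0.5919     1.2068]
First solve x = (I − A)⁻¹ d = adj(I−A)·d / det(I−A); in particular x_T = (0.3850·550 + 0.8875·75 + 0.1200·375) / 0.654625 = 323.3125 / 0.654625 ≈ 493.8896.
Intermediate flow from T to T: z_TT = a_TT · x_T = 0.15 × 323.3125 / 0.654625 = 48.496875 / 0.654625 ≈ 74.08.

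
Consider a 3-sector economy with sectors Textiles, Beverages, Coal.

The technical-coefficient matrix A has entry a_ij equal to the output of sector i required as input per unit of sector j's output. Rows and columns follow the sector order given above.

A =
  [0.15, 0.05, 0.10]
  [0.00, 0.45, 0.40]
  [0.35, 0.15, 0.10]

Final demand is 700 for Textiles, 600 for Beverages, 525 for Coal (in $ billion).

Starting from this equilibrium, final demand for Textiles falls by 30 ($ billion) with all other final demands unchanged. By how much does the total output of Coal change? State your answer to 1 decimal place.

I − A =
  [   0.85    -0.05    -0.10]
  [   0.00     0.55    -0.40]
  [  -0.35    -0.15     0.90]
Cofactors of I−A, C_ij = (−1)^(i+j)·(minor ij) (rows/columns in the sector order above):
  C_11 = (0.55)(0.90) − (-0.40)(-0.15) = 0.4350
  C_12 = −[(0.00)(0.90) − (-0.40)(-0.35)] = 0.1400
  C_13 = (0.00)(-0.15) − (0.55)(-0.35) = 0.1925
  C_21 = −[(-0.05)(0.90) − (-0.10)(-0.15)] = 0.0600
  C_22 = (0.85)(0.90) − (-0.10)(-0.35) = 0.7300
  C_23 = −[(0.85)(-0.15) − (-0.05)(-0.35)] = 0.1450
  C_31 = (-0.05)(-0.40) − (-0.10)(0.55) = 0.0750
  C_32 = −[(0.85)(-0.40) − (-0.10)(0.00)] = 0.3400
  C_33 = (0.85)(0.55) − (-0.05)(0.00) = 0.4675
det(I−A) = Σ_j (I−A)_1j·C_1j = (0.85)(0.4350) + (-0.05)(0.1400) + (-0.10)(0.1925) = 0.3435
adj(I−A) = Cᵀ =
  [ 0.4350   0.0600   0.0750]
  [ 0.1400   0.7300   0.3400]
  [ 0.1925   0.1450   0.4675]
(I − A)⁻¹ = adj(I−A) / det(I−A) ≈
  [   1.2664     0.1747     0.2183]
  [   0.4076     2.1252     0.9898]
  [   0.5604     0.4221     1.3610]
Δx = (I − A)⁻¹ Δd with Δd having -30 in the Textiles component and 0 elsewhere.
So Δx_C = L_CT · (-30), where L_CT = adj(I−A)_CT / det(I−A) = 0.1925 / 0.3435.
Δx_C = 0.1925 × (-30) / 0.3435 = -5.775 / 0.3435 ≈ -16.8.

Δx_C = -16.8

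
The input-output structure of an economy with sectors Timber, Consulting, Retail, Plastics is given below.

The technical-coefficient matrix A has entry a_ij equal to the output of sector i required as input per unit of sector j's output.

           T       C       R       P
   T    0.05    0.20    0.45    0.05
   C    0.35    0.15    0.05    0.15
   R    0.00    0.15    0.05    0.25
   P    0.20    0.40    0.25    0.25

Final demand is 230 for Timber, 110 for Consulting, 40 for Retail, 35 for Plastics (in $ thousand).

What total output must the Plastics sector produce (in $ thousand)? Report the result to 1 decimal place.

I − A =
  [   0.95    -0.20    -0.45    -0.05]
  [  -0.35     0.85    -0.05    -0.15]
  [   0.00    -0.15     0.95    -0.25]
  [  -0.20    -0.40    -0.25     0.75]
Compute the cofactors C_ij = (−1)^(i+j)·(3×3 minor ij) of I−A; the adjugate is their transpose:
adj(I−A) = Cᵀ =
  [ 0.479250   0.246500   0.286500   0.176750]
  [ 0.258500   0.585500   0.206750   0.203250]
  [ 0.121375   0.210375   0.474625   0.208375]
  [ 0.306125   0.448125   0.344875   0.669875]
det(I−A) = Σ_j (I−A)_1j·C_1j = (0.95)(0.479250) + (-0.20)(0.258500) + (-0.45)(0.121375) + (-0.05)(0.306125) = 0.3336625
(I − A)⁻¹ = adj(I−A) / det(I−A) ≈
  [   1.4363     0.7388     0.8587     0.5297]
  [   0.7747     1.7548     0.6196     0.6091]
  [   0.3638     0.6305     1.4225     0.6245]
  [   0.9175     1.3430     1.0336     2.0076]
x = (I − A)⁻¹ d = adj(I−A)·d / det(I−A), with det(I−A) = 0.3336625:
  x_T = (0.479250·230 + 0.246500·110 + 0.286500·40 + 0.176750·35) / 0.3336625 = 154.98875 / 0.3336625 ≈ 464.5
  x_C = (0.258500·230 + 0.585500·110 + 0.206750·40 + 0.203250·35) / 0.3336625 = 139.24375 / 0.3336625 ≈ 417.3
  x_R = (0.121375·230 + 0.210375·110 + 0.474625·40 + 0.208375·35) / 0.3336625 = 77.335625 / 0.3336625 ≈ 231.8
  x_P = (0.306125·230 + 0.448125·110 + 0.344875·40 + 0.669875·35) / 0.3336625 = 156.943125 / 0.3336625 ≈ 470.4

x_P = 470.4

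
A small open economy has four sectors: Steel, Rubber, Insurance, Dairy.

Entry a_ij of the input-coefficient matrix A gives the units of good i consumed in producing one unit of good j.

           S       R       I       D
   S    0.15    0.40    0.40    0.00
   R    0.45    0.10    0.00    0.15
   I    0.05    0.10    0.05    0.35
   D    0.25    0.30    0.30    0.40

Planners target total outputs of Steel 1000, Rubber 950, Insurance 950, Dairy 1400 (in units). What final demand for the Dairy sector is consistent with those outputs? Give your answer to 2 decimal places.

d_D = 20.00

I − A =
  [   0.85    -0.40    -0.40     0.00]
  [  -0.45     0.90     0.00    -0.15]
  [  -0.05    -0.10     0.95    -0.35]
  [  -0.25    -0.30    -0.30     0.60]
d = (I − A) x:
  d_S = (+0.85)·1000 + (-0.40)·950 + (-0.40)·950 + (+0.00)·1400 = 90.00
  d_R = (-0.45)·1000 + (+0.90)·950 + (+0.00)·950 + (-0.15)·1400 = 195.00
  d_I = (-0.05)·1000 + (-0.10)·950 + (+0.95)·950 + (-0.35)·1400 = 267.50
  d_D = (-0.25)·1000 + (-0.30)·950 + (-0.30)·950 + (+0.60)·1400 = 20.00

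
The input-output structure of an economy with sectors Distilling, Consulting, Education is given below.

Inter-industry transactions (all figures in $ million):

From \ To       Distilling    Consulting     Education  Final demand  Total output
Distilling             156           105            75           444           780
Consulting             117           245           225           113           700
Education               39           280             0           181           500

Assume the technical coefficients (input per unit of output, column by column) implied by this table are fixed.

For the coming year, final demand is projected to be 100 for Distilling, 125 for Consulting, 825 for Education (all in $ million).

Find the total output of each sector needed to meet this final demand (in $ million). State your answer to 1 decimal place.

Technical coefficients a_ij = z_ij / X_j:
  a_DD = 156/780 = 0.20, a_CD = 117/780 = 0.15, a_ED = 39/780 = 0.05
  a_DC = 105/700 = 0.15, a_CC = 245/700 = 0.35, a_EC = 280/700 = 0.40
  a_DE = 75/500 = 0.15, a_CE = 225/500 = 0.45, a_EE = 0/500 = 0.00
I − A =
  [   0.80    -0.15    -0.15]
  [  -0.15     0.65    -0.45]
  [  -0.05    -0.40     1.00]
Cofactors of I−A, C_ij = (−1)^(i+j)·(minor ij) (rows/columns in the sector order above):
  C_11 = (0.65)(1.00) − (-0.45)(-0.40) = 0.4700
  C_12 = −[(-0.15)(1.00) − (-0.45)(-0.05)] = 0.1725
  C_13 = (-0.15)(-0.40) − (0.65)(-0.05) = 0.0925
  C_21 = −[(-0.15)(1.00) − (-0.15)(-0.40)] = 0.2100
  C_22 = (0.80)(1.00) − (-0.15)(-0.05) = 0.7925
  C_23 = −[(0.80)(-0.40) − (-0.15)(-0.05)] = 0.3275
  C_31 = (-0.15)(-0.45) − (-0.15)(0.65) = 0.1650
  C_32 = −[(0.80)(-0.45) − (-0.15)(-0.15)] = 0.3825
  C_33 = (0.80)(0.65) − (-0.15)(-0.15) = 0.4975
det(I−A) = Σ_j (I−A)_1j·C_1j = (0.80)(0.4700) + (-0.15)(0.1725) + (-0.15)(0.0925) = 0.33625
adj(I−A) = Cᵀ =
  [ 0.4700   0.2100   0.1650]
  [ 0.1725   0.7925   0.3825]
  [ 0.0925   0.3275   0.4975]
(I − A)⁻¹ = adj(I−A) / det(I−A) ≈
  [   1.3978     0.6245     0.4907]
  [   0.5130     2.3569     1.1375]
  [   0.2751     0.9740     1.4796]
x = (I − A)⁻¹ d = adj(I−A)·d / det(I−A), with det(I−A) = 0.33625:
  x_D = (0.4700·100 + 0.2100·125 + 0.1650·825) / 0.33625 = 209.375 / 0.33625 ≈ 622.7
  x_C = (0.1725·100 + 0.7925·125 + 0.3825·825) / 0.33625 = 431.875 / 0.33625 ≈ 1284.4
  x_E = (0.0925·100 + 0.3275·125 + 0.4975·825) / 0.33625 = 460.625 / 0.33625 ≈ 1369.9

x_D = 622.7, x_C = 1284.4, x_E = 1369.9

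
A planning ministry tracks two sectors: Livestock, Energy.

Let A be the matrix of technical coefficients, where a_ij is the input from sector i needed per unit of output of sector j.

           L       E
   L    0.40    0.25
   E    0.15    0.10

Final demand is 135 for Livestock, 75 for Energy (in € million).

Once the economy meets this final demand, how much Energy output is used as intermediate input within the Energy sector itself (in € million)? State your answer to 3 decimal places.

z_EE = 12.985

I − A =
  [   0.60    -0.25]
  [  -0.15     0.90]
det(I−A) = (0.60)(0.90) − (-0.25)(-0.15) = 0.5025
adj(I−A) = [[0.90, 0.25], [0.15, 0.60]]
(I − A)⁻¹ = adj(I−A) / det(I−A) ≈
  [   1.7910     0.4975]
  [   0.2985     1.1940]
First solve x = (I − A)⁻¹ d = adj(I−A)·d / det(I−A); in particular x_E = (0.15·135 + 0.60·75) / 0.5025 = 65.25 / 0.5025 ≈ 129.85075.
Intermediate flow from E to E: z_EE = a_EE · x_E = 0.10 × 65.25 / 0.5025 = 6.525 / 0.5025 ≈ 12.985.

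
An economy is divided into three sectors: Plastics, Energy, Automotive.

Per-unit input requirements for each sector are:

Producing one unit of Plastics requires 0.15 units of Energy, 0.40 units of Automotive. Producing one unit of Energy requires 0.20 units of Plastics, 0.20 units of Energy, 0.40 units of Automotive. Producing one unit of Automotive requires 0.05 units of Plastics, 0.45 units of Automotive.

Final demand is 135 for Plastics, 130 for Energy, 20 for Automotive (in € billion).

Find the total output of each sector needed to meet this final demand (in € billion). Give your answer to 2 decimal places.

x_1 = 190.61, x_2 = 198.24, x_3 = 319.16

I − A =
  [   1.00    -0.20    -0.05]
  [  -0.15     0.80     0.00]
  [  -0.40    -0.40     0.55]
Cofactors of I−A, C_ij = (−1)^(i+j)·(minor ij) (rows/columns in the sector order above):
  C_11 = (0.80)(0.55) − (0.00)(-0.40) = 0.4400
  C_12 = −[(-0.15)(0.55) − (0.00)(-0.40)] = 0.0825
  C_13 = (-0.15)(-0.40) − (0.80)(-0.40) = 0.3800
  C_21 = −[(-0.20)(0.55) − (-0.05)(-0.40)] = 0.1300
  C_22 = (1.00)(0.55) − (-0.05)(-0.40) = 0.5300
  C_23 = −[(1.00)(-0.40) − (-0.20)(-0.40)] = 0.4800
  C_31 = (-0.20)(0.00) − (-0.05)(0.80) = 0.0400
  C_32 = −[(1.00)(0.00) − (-0.05)(-0.15)] = 0.0075
  C_33 = (1.00)(0.80) − (-0.20)(-0.15) = 0.7700
det(I−A) = Σ_j (I−A)_1j·C_1j = (1.00)(0.4400) + (-0.20)(0.0825) + (-0.05)(0.3800) = 0.4045
adj(I−A) = Cᵀ =
  [ 0.4400   0.1300   0.0400]
  [ 0.0825   0.5300   0.0075]
  [ 0.3800   0.4800   0.7700]
(I − A)⁻¹ = adj(I−A) / det(I−A) ≈
  [   1.0878     0.3214     0.0989]
  [   0.2040     1.3103     0.0185]
  [   0.9394     1.1867     1.9036]
x = (I − A)⁻¹ d = adj(I−A)·d / det(I−A), with det(I−A) = 0.4045:
  x_1 = (0.4400·135 + 0.1300·130 + 0.0400·20) / 0.4045 = 77.10 / 0.4045 ≈ 190.61
  x_2 = (0.0825·135 + 0.5300·130 + 0.0075·20) / 0.4045 = 80.1875 / 0.4045 ≈ 198.24
  x_3 = (0.3800·135 + 0.4800·130 + 0.7700·20) / 0.4045 = 129.10 / 0.4045 ≈ 319.16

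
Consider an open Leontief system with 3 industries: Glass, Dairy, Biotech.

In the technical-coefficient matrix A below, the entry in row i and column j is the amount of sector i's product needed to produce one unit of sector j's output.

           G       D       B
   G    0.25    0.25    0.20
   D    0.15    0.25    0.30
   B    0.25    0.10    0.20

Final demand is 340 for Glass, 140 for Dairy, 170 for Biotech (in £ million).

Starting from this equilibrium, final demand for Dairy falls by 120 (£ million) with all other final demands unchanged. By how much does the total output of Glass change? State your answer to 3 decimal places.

Δx_G = -78.049

I − A =
  [   0.75    -0.25    -0.20]
  [  -0.15     0.75    -0.30]
  [  -0.25    -0.10     0.80]
Cofactors of I−A, C_ij = (−1)^(i+j)·(minor ij) (rows/columns in the sector order above):
  C_11 = (0.75)(0.80) − (-0.30)(-0.10) = 0.5700
  C_12 = −[(-0.15)(0.80) − (-0.30)(-0.25)] = 0.1950
  C_13 = (-0.15)(-0.10) − (0.75)(-0.25) = 0.2025
  C_21 = −[(-0.25)(0.80) − (-0.20)(-0.10)] = 0.2200
  C_22 = (0.75)(0.80) − (-0.20)(-0.25) = 0.5500
  C_23 = −[(0.75)(-0.10) − (-0.25)(-0.25)] = 0.1375
  C_31 = (-0.25)(-0.30) − (-0.20)(0.75) = 0.2250
  C_32 = −[(0.75)(-0.30) − (-0.20)(-0.15)] = 0.2550
  C_33 = (0.75)(0.75) − (-0.25)(-0.15) = 0.5250
det(I−A) = Σ_j (I−A)_1j·C_1j = (0.75)(0.5700) + (-0.25)(0.1950) + (-0.20)(0.2025) = 0.33825
adj(I−A) = Cᵀ =
  [ 0.5700   0.2200   0.2250]
  [ 0.1950   0.5500   0.2550]
  [ 0.2025   0.1375   0.5250]
(I − A)⁻¹ = adj(I−A) / det(I−A) ≈
  [   1.6851     0.6504     0.6652]
  [   0.5765     1.6260     0.7539]
  [   0.5987     0.4065     1.5521]
Δx = (I − A)⁻¹ Δd with Δd having -120 in the Dairy component and 0 elsewhere.
So Δx_G = L_GD · (-120), where L_GD = adj(I−A)_GD / det(I−A) = 0.2200 / 0.33825.
Δx_G = 0.2200 × (-120) / 0.33825 = -26.40 / 0.33825 ≈ -78.049.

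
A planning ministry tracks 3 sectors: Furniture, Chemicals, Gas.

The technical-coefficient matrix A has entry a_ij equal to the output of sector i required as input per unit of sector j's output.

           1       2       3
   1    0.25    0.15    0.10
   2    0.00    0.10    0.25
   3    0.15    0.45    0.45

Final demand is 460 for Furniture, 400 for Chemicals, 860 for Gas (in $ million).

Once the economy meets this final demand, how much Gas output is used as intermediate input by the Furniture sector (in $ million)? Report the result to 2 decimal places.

I − A =
  [   0.75    -0.15    -0.10]
  [   0.00     0.90    -0.25]
  [  -0.15    -0.45     0.55]
Cofactors of I−A, C_ij = (−1)^(i+j)·(minor ij) (rows/columns in the sector order above):
  C_11 = (0.90)(0.55) − (-0.25)(-0.45) = 0.3825
  C_12 = −[(0.00)(0.55) − (-0.25)(-0.15)] = 0.0375
  C_13 = (0.00)(-0.45) − (0.90)(-0.15) = 0.1350
  C_21 = −[(-0.15)(0.55) − (-0.10)(-0.45)] = 0.1275
  C_22 = (0.75)(0.55) − (-0.10)(-0.15) = 0.3975
  C_23 = −[(0.75)(-0.45) − (-0.15)(-0.15)] = 0.3600
  C_31 = (-0.15)(-0.25) − (-0.10)(0.90) = 0.1275
  C_32 = −[(0.75)(-0.25) − (-0.10)(0.00)] = 0.1875
  C_33 = (0.75)(0.90) − (-0.15)(0.00) = 0.6750
det(I−A) = Σ_j (I−A)_1j·C_1j = (0.75)(0.3825) + (-0.15)(0.0375) + (-0.10)(0.1350) = 0.26775
adj(I−A) = Cᵀ =
  [ 0.3825   0.1275   0.1275]
  [ 0.0375   0.3975   0.1875]
  [ 0.1350   0.3600   0.6750]
(I − A)⁻¹ = adj(I−A) / det(I−A) ≈
  [   1.4286     0.4762     0.4762]
  [   0.1401     1.4846     0.7003]
  [   0.5042     1.3445     2.5210]
First solve x = (I − A)⁻¹ d = adj(I−A)·d / det(I−A); in particular x_1 = (0.3825·460 + 0.1275·400 + 0.1275·860) / 0.26775 = 336.60 / 0.26775 ≈ 1257.1429.
Intermediate flow from 3 to 1: z_31 = a_31 · x_1 = 0.15 × 336.60 / 0.26775 = 50.49 / 0.26775 ≈ 188.57.

z_31 = 188.57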